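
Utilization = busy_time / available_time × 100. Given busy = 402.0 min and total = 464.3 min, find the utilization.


Utilization = busy / total × 100
= 402.0 / 464.3 × 100
= 86.6%


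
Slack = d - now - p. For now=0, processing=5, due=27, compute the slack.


Slack = due - current_time - processing
= 27 - 0 - 5
= 22


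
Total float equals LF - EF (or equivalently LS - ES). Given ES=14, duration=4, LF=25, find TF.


EF = ES + duration = 14 + 4 = 18
LS = LF - duration = 25 - 4 = 21
Total Float = LF - EF = 25 - 18
(or LS - ES = 21 - 14)
= 7


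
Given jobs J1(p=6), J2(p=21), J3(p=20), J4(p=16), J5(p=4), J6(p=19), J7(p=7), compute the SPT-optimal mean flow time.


SPT order: J5 → J1 → J7 → J4 → J6 → J3 → J2
Completion times:
  J5: C=4
  J1: C=10
  J7: C=17
  J4: C=33
  J6: C=52
  J3: C=72
  J2: C=93
Sum = 281, n = 7
Mean flow = 281/7
= 40.14


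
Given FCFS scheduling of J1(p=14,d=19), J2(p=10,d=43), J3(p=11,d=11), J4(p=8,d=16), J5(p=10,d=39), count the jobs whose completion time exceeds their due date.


Completion vs due date:
  J1: C=14, d=19 → on time
  J2: C=24, d=43 → on time
  J3: C=35, d=11 → TARDY
  J4: C=43, d=16 → TARDY
  J5: C=53, d=39 → TARDY
Tardy jobs: J3, J4, J5
Count = 3


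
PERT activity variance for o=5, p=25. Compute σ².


σ² = ((p - o) / 6)² = (p - o)² / 36
= (25 - 5)² / 36
= 20² / 36
= 400 / 36
= 11.1111


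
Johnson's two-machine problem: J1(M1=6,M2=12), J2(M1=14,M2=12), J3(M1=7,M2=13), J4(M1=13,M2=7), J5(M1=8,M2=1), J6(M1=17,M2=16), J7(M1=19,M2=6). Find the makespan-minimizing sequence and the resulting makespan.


Johnson's rule:
Group 1 (M1≤M2, sort by M1): ['J1', 'J3']
Group 2 (M1>M2, sort desc M2): ['J6', 'J2', 'J4', 'J7', 'J5']
Sequence: J1 → J3 → J6 → J2 → J4 → J7 → J5
Makespan calculation:
  J1: M1 done=6, M2 done=18
  J3: M1 done=13, M2 done=31
  J6: M1 done=30, M2 done=47
  J2: M1 done=44, M2 done=59
  J4: M1 done=57, M2 done=66
  J7: M1 done=76, M2 done=82
  J5: M1 done=84, M2 done=85
= Sequence: J1 → J3 → J6 → J2 → J4 → J7 → J5, Makespan: 85


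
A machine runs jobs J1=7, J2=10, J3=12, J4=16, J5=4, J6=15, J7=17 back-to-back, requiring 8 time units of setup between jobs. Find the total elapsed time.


Makespan = Σ processing + (n-1) × setup
= (7 + 10 + 12 + 16 + 4 + 15 + 17) + (7-1)×8
= 81 + 48
= 129 time units


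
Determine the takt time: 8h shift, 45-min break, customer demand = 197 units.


Available = 8×60 - 45 = 435 min
Takt time = 435 / 197
= 2.21 min/unit


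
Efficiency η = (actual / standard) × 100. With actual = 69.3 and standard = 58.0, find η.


Efficiency = (actual / standard) × 100
= (69.3 / 58.0) × 100
= 119.5%


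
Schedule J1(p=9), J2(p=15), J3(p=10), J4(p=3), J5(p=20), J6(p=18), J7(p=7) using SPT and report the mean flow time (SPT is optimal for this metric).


SPT order: J4 → J7 → J1 → J3 → J2 → J6 → J5
Completion times:
  J4: C=3
  J7: C=10
  J1: C=19
  J3: C=29
  J2: C=44
  J6: C=62
  J5: C=82
Sum = 249, n = 7
Mean flow = 249/7
= 35.57


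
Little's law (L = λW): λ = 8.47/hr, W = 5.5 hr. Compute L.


Little's law: L = λ × W
= 8.47 × 5.5
= 46.59


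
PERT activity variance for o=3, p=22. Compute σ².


σ² = ((p - o) / 6)² = (p - o)² / 36
= (22 - 3)² / 36
= 19² / 36
= 361 / 36
= 10.0278


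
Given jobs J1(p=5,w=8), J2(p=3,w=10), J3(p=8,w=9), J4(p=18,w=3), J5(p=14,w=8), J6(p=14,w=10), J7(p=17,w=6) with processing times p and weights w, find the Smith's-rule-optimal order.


WSPT (Smith's rule): sort by p/w ascending
  J2: p/w = 3/10 = 0.300
  J1: p/w = 5/8 = 0.625
  J3: p/w = 8/9 = 0.889
  J6: p/w = 14/10 = 1.400
  J5: p/w = 14/8 = 1.750
  J7: p/w = 17/6 = 2.833
  J4: p/w = 18/3 = 6.000
Order: J2 → J1 → J3 → J6 → J5 → J7 → J4


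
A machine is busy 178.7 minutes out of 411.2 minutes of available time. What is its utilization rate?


Utilization = busy / total × 100
= 178.7 / 411.2 × 100
= 43.5%


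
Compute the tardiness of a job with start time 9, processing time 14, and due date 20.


Completion = start + processing = 9 + 14 = 23
Tardiness = max(0, C - d) = max(0, 23 - 20)
= max(0, 3)
= 3


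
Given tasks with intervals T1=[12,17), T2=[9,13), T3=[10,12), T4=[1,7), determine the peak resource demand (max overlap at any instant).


Check each time point for overlaps:
  t=10: 2 tasks active (T2, T3)
Max concurrent = 2


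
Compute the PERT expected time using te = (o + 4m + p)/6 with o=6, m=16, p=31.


te = (o + 4m + p) / 6
= (6 + 4×16 + 31) / 6
= (6 + 64 + 31) / 6
= 101 / 6
= 16.83


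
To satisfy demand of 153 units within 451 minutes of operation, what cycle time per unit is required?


Cycle time = available time / demand
= 451 / 153
= 2.95 min/unit


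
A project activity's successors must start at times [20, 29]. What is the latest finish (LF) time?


LF = min of all successor start times
Successors start at: [20, 29]
LF = min(20, 29)
= 20


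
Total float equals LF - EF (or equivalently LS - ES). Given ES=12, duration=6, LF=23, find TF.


EF = ES + duration = 12 + 6 = 18
LS = LF - duration = 23 - 6 = 17
Total Float = LF - EF = 23 - 18
(or LS - ES = 17 - 12)
= 5


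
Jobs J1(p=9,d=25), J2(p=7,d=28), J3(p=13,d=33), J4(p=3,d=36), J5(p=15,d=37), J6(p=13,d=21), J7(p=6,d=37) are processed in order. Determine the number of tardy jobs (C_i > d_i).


Completion vs due date:
  J1: C=9, d=25 → on time
  J2: C=16, d=28 → on time
  J3: C=29, d=33 → on time
  J4: C=32, d=36 → on time
  J5: C=47, d=37 → TARDY
  J6: C=60, d=21 → TARDY
  J7: C=66, d=37 → TARDY
Tardy jobs: J5, J6, J7
Count = 3


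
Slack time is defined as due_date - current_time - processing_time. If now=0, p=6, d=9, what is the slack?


Slack = due - current_time - processing
= 9 - 0 - 6
= 3


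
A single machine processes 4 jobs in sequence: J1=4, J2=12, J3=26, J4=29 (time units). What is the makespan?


Sequential makespan: sum all processing times
= 4 + 12 + 26 + 29
= 71 time units


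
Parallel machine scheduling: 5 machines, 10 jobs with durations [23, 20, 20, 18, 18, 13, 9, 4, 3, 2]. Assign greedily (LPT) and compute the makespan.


Jobs (LPT sorted): [23, 20, 20, 18, 18, 13, 9, 4, 3, 2]
Machines: 5
  J=23 → Machine 1 (load: 0+23=23)
  J=20 → Machine 2 (load: 0+20=20)
  J=20 → Machine 3 (load: 0+20=20)
  J=18 → Machine 4 (load: 0+18=18)
  J=18 → Machine 5 (load: 0+18=18)
  J=13 → Machine 4 (load: 18+13=31)
  J=9 → Machine 5 (load: 18+9=27)
  J=4 → Machine 2 (load: 20+4=24)
  J=3 → Machine 3 (load: 20+3=23)
  J=2 → Machine 1 (load: 23+2=25)
Machine loads: [25, 24, 23, 31, 27]
Makespan = max = 31 time units


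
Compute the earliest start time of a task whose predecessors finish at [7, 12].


ES = max of all predecessor completion times
Predecessors: [7, 12]
ES = max(7, 12)
= 12


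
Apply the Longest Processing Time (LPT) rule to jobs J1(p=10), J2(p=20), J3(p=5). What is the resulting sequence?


LPT: sort by longest processing time first
  J2: p=20
  J1: p=10
  J3: p=5
Order: J2 → J1 → J3


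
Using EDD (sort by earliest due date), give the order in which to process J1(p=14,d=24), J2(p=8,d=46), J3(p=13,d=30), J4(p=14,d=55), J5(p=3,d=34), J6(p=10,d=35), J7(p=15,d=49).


EDD: sort by earliest due date
  J1: d=24, p=14
  J3: d=30, p=13
  J5: d=34, p=3
  J6: d=35, p=10
  J2: d=46, p=8
  J7: d=49, p=15
  J4: d=55, p=14
Order: J1 → J3 → J5 → J6 → J2 → J7 → J4


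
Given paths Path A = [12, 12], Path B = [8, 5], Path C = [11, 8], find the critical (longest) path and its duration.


Path A: 12 + 12 = 24
Path B: 8 + 5 = 13
Path C: 11 + 8 = 19
Critical path = longest = max(24, 13, 19)
= 24 (Path A)


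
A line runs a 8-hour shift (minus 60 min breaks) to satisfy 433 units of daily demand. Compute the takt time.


Available = 8×60 - 60 = 420 min
Takt time = 420 / 433
= 0.97 min/unit


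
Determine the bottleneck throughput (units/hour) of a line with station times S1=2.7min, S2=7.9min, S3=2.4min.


Bottleneck = longest station time
Station times: [2.7, 7.9, 2.4]
Max = 7.9 min
Rate = 60 / 7.9
= 7.59 units/hour (bottleneck: 7.9min)


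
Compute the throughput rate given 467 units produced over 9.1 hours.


Throughput = units / time
= 467 / 9.1
= 51.3 units/hour


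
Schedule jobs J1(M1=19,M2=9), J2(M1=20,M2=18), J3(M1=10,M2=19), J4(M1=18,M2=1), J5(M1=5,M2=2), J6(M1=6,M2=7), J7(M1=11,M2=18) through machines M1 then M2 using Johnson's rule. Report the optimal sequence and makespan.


Johnson's rule:
Group 1 (M1≤M2, sort by M1): ['J6', 'J3', 'J7']
Group 2 (M1>M2, sort desc M2): ['J2', 'J1', 'J5', 'J4']
Sequence: J6 → J3 → J7 → J2 → J1 → J5 → J4
Makespan calculation:
  J6: M1 done=6, M2 done=13
  J3: M1 done=16, M2 done=35
  J7: M1 done=27, M2 done=53
  J2: M1 done=47, M2 done=71
  J1: M1 done=66, M2 done=80
  J5: M1 done=71, M2 done=82
  J4: M1 done=89, M2 done=90
= Sequence: J6 → J3 → J7 → J2 → J1 → J5 → J4, Makespan: 90


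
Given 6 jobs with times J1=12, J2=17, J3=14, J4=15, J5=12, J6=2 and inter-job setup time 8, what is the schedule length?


Makespan = Σ processing + (n-1) × setup
= (12 + 17 + 14 + 15 + 12 + 2) + (6-1)×8
= 72 + 40
= 112 time units


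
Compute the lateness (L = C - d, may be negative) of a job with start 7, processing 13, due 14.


Completion = 7 + 13 = 20
Lateness = C - d = 20 - 14
= 6


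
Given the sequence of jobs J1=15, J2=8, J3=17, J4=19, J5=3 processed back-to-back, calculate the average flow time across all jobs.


Completion times:
  J1: completes at 15
  J2: completes at 23
  J3: completes at 40
  J4: completes at 59
  J5: completes at 62
Sum = 199
Average = 199/5
= 39.80


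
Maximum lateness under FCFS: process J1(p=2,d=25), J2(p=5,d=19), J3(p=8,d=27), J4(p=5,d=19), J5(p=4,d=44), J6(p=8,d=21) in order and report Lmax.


Lateness per job (L = C - d):
  J1: C=2, d=25, L=-23
  J2: C=7, d=19, L=-12
  J3: C=15, d=27, L=-12
  J4: C=20, d=19, L=1
  J5: C=24, d=44, L=-20
  J6: C=32, d=21, L=11
Lmax = max(-23, -12, -12, 1, -20, 11)
= 11


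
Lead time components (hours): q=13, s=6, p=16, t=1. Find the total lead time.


Lead time = queue + setup + processing + transit
= 13 + 6 + 16 + 1
= 36 hours


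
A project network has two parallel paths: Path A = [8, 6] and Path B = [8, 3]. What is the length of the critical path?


Path A: 8 + 6 = 14
Path B: 8 + 3 = 11
Critical path = longest = max(14, 11)
= 14 (Path A)


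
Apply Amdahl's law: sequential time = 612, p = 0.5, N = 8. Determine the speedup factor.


Amdahl's law: T_p = T × ((1-p) + p/N)
= 612 × ((1-0.5) + 0.5/8)
= 612 × (0.50 + 0.0625)
= 612 × 0.5625
= 344.25
Speedup = 612/344.25
= 1.78×


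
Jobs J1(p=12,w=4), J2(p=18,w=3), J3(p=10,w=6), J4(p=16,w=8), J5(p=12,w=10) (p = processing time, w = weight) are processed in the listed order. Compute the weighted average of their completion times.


Completion times:
  J1: C=12, w×C=4×12=48
  J2: C=30, w×C=3×30=90
  J3: C=40, w×C=6×40=240
  J4: C=56, w×C=8×56=448
  J5: C=68, w×C=10×68=680
Sum w×C = 1506
Sum w = 31
Weighted avg = 1506/31
= 48.58


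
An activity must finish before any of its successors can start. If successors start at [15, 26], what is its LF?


LF = min of all successor start times
Successors start at: [15, 26]
LF = min(15, 26)
= 15


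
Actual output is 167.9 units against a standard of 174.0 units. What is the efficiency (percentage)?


Efficiency = (actual / standard) × 100
= (167.9 / 174.0) × 100
= 96.5%


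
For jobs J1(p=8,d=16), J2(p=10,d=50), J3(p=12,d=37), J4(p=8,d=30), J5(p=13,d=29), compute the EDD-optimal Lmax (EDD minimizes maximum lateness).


EDD order: J1 → J5 → J4 → J3 → J2
Completion and lateness:
  J1: C=8, d=16, L=8-16=-8
  J5: C=21, d=29, L=21-29=-8
  J4: C=29, d=30, L=29-30=-1
  J3: C=41, d=37, L=41-37=4
  J2: C=51, d=50, L=51-50=1
Lmax = max(-8, -8, -1, 4, 1)
= 4


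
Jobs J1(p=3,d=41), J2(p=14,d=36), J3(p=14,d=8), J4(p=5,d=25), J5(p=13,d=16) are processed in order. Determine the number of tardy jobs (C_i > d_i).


Completion vs due date:
  J1: C=3, d=41 → on time
  J2: C=17, d=36 → on time
  J3: C=31, d=8 → TARDY
  J4: C=36, d=25 → TARDY
  J5: C=49, d=16 → TARDY
Tardy jobs: J3, J4, J5
Count = 3


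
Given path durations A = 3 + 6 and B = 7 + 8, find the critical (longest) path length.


Path A: 3 + 6 = 9
Path B: 7 + 8 = 15
Critical path = longest = max(9, 15)
= 15 (Path B)


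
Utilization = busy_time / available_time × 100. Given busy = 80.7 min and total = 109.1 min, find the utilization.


Utilization = busy / total × 100
= 80.7 / 109.1 × 100
= 74.0%


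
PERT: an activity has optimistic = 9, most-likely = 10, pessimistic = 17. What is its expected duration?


te = (o + 4m + p) / 6
= (9 + 4×10 + 17) / 6
= (9 + 40 + 17) / 6
= 66 / 6
= 11.00


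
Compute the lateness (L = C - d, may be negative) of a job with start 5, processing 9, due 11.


Completion = 5 + 9 = 14
Lateness = C - d = 14 - 11
= 3


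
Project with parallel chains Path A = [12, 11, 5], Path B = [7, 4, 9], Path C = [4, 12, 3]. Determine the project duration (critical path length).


Path A: 12 + 11 + 5 = 28
Path B: 7 + 4 + 9 = 20
Path C: 4 + 12 + 3 = 19
Critical path = longest = max(28, 20, 19)
= 28 (Path A)


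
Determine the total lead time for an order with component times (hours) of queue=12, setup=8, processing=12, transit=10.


Lead time = queue + setup + processing + transit
= 12 + 8 + 12 + 10
= 42 hours


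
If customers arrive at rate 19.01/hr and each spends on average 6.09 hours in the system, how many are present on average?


Little's law: L = λ × W
= 19.01 × 6.09
= 115.77


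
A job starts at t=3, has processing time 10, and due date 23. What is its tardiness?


Completion = start + processing = 3 + 10 = 13
Tardiness = max(0, C - d) = max(0, 13 - 23)
= max(0, -10)
= 0


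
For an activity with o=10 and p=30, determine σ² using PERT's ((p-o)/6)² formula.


σ² = ((p - o) / 6)² = (p - o)² / 36
= (30 - 10)² / 36
= 20² / 36
= 400 / 36
= 11.1111


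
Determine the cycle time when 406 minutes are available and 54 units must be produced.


Cycle time = available time / demand
= 406 / 54
= 7.52 min/unit


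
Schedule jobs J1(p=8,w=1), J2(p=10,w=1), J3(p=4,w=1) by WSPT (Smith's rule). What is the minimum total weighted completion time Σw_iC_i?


WSPT order (by p/w): J3 → J1 → J2
  J3: C=4, w·C=1×4=4
  J1: C=12, w·C=1×12=12
  J2: C=22, w·C=1×22=22
Σ w·C = 38
= 38


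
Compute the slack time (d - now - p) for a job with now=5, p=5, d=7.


Slack = due - current_time - processing
= 7 - 5 - 5
= -3


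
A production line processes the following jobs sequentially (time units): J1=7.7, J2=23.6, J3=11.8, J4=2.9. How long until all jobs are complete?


Sequential makespan: sum all processing times
= 7.7 + 23.6 + 11.8 + 2.9
= 46.0 time units


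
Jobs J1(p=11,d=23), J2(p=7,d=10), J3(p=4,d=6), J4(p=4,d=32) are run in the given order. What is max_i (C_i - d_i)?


Lateness per job (L = C - d):
  J1: C=11, d=23, L=-12
  J2: C=18, d=10, L=8
  J3: C=22, d=6, L=16
  J4: C=26, d=32, L=-6
Lmax = max(-12, 8, 16, -6)
= 16


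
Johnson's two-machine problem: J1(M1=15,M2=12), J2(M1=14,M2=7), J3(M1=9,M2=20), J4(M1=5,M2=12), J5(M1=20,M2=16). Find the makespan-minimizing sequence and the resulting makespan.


Johnson's rule:
Group 1 (M1≤M2, sort by M1): ['J4', 'J3']
Group 2 (M1>M2, sort desc M2): ['J5', 'J1', 'J2']
Sequence: J4 → J3 → J5 → J1 → J2
Makespan calculation:
  J4: M1 done=5, M2 done=17
  J3: M1 done=14, M2 done=37
  J5: M1 done=34, M2 done=53
  J1: M1 done=49, M2 done=65
  J2: M1 done=63, M2 done=72
= Sequence: J4 → J3 → J5 → J1 → J2, Makespan: 72


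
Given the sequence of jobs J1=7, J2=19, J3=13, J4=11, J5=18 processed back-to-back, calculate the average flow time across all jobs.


Completion times:
  J1: completes at 7
  J2: completes at 26
  J3: completes at 39
  J4: completes at 50
  J5: completes at 68
Sum = 190
Average = 190/5
= 38.00


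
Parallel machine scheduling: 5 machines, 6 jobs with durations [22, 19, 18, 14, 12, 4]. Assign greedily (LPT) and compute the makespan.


Jobs (LPT sorted): [22, 19, 18, 14, 12, 4]
Machines: 5
  J=22 → Machine 1 (load: 0+22=22)
  J=19 → Machine 2 (load: 0+19=19)
  J=18 → Machine 3 (load: 0+18=18)
  J=14 → Machine 4 (load: 0+14=14)
  J=12 → Machine 5 (load: 0+12=12)
  J=4 → Machine 5 (load: 12+4=16)
Machine loads: [22, 19, 18, 14, 16]
Makespan = max = 22 time units


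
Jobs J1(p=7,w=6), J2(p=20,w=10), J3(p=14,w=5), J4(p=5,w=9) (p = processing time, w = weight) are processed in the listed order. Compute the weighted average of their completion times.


Completion times:
  J1: C=7, w×C=6×7=42
  J2: C=27, w×C=10×27=270
  J3: C=41, w×C=5×41=205
  J4: C=46, w×C=9×46=414
Sum w×C = 931
Sum w = 30
Weighted avg = 931/30
= 31.03


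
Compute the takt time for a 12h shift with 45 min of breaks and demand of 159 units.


Available = 12×60 - 45 = 675 min
Takt time = 675 / 159
= 4.25 min/unit


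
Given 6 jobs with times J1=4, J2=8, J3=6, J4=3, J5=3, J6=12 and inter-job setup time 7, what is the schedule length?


Makespan = Σ processing + (n-1) × setup
= (4 + 8 + 6 + 3 + 3 + 12) + (6-1)×7
= 36 + 35
= 71 time units


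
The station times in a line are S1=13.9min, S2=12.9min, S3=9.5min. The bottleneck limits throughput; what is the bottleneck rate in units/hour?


Bottleneck = longest station time
Station times: [13.9, 12.9, 9.5]
Max = 13.9 min
Rate = 60 / 13.9
= 4.32 units/hour (bottleneck: 13.9min)


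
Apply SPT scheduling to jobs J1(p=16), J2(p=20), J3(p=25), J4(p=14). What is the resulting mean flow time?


SPT order: J4 → J1 → J2 → J3
Completion times:
  J4: C=14
  J1: C=30
  J2: C=50
  J3: C=75
Sum = 169, n = 4
Mean flow = 169/4
= 42.25


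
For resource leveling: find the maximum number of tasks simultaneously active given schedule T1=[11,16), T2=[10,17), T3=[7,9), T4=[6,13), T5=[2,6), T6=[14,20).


Check each time point for overlaps:
  t=11: 3 tasks active (T1, T2, T4)
Max concurrent = 3


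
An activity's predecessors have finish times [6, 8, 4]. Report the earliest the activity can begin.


ES = max of all predecessor completion times
Predecessors: [6, 8, 4]
ES = max(6, 8, 4)
= 8


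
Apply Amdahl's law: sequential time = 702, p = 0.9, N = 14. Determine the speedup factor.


Amdahl's law: T_p = T × ((1-p) + p/N)
= 702 × ((1-0.9) + 0.9/14)
= 702 × (0.10 + 0.0643)
= 702 × 0.1643
= 115.33
Speedup = 702/115.33
= 6.09×


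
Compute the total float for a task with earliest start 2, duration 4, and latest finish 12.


EF = ES + duration = 2 + 4 = 6
LS = LF - duration = 12 - 4 = 8
Total Float = LF - EF = 12 - 6
(or LS - ES = 8 - 2)
= 6


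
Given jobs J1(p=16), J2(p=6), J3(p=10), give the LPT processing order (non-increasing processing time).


LPT: sort by longest processing time first
  J1: p=16
  J3: p=10
  J2: p=6
Order: J1 → J3 → J2


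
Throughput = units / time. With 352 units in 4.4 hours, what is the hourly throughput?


Throughput = units / time
= 352 / 4.4
= 80.0 units/hour


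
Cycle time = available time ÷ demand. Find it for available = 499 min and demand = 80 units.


Cycle time = available time / demand
= 499 / 80
= 6.24 min/unit


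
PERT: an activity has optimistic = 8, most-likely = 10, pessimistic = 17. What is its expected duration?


te = (o + 4m + p) / 6
= (8 + 4×10 + 17) / 6
= (8 + 40 + 17) / 6
= 65 / 6
= 10.83


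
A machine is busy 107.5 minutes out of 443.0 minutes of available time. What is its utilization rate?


Utilization = busy / total × 100
= 107.5 / 443.0 × 100
= 24.3%


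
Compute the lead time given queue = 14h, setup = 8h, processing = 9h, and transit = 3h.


Lead time = queue + setup + processing + transit
= 14 + 8 + 9 + 3
= 34 hours


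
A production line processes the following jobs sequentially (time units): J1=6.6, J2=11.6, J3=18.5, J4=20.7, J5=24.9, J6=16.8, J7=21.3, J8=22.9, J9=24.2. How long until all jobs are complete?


Sequential makespan: sum all processing times
= 6.6 + 11.6 + 18.5 + 20.7 + 24.9 + 16.8 + 21.3 + 22.9 + 24.2
= 167.5 time units


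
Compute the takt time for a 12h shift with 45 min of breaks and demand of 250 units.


Available = 12×60 - 45 = 675 min
Takt time = 675 / 250
= 2.70 min/unit


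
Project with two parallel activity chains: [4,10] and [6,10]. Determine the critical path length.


Path A: 4 + 10 = 14
Path B: 6 + 10 = 16
Critical path = longest = max(14, 16)
= 16 (Path B)


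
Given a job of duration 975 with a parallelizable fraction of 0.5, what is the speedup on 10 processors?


Amdahl's law: T_p = T × ((1-p) + p/N)
= 975 × ((1-0.5) + 0.5/10)
= 975 × (0.50 + 0.0500)
= 975 × 0.5500
= 536.25
Speedup = 975/536.25
= 1.82×


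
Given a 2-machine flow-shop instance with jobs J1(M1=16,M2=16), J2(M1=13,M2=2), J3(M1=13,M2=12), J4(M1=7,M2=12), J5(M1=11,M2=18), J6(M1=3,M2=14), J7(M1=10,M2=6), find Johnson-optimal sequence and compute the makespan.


Johnson's rule:
Group 1 (M1≤M2, sort by M1): ['J6', 'J4', 'J5', 'J1']
Group 2 (M1>M2, sort desc M2): ['J3', 'J7', 'J2']
Sequence: J6 → J4 → J5 → J1 → J3 → J7 → J2
Makespan calculation:
  J6: M1 done=3, M2 done=17
  J4: M1 done=10, M2 done=29
  J5: M1 done=21, M2 done=47
  J1: M1 done=37, M2 done=63
  J3: M1 done=50, M2 done=75
  J7: M1 done=60, M2 done=81
  J2: M1 done=73, M2 done=83
= Sequence: J6 → J4 → J5 → J1 → J3 → J7 → J2, Makespan: 83


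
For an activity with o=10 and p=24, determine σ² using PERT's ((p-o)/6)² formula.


σ² = ((p - o) / 6)² = (p - o)² / 36
= (24 - 10)² / 36
= 14² / 36
= 196 / 36
= 5.4444


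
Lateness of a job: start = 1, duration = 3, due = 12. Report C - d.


Completion = 1 + 3 = 4
Lateness = C - d = 4 - 12
= -8


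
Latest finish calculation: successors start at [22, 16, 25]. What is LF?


LF = min of all successor start times
Successors start at: [22, 16, 25]
LF = min(22, 16, 25)
= 16


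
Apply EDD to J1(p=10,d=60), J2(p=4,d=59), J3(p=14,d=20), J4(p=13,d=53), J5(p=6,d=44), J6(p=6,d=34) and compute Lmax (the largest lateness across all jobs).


EDD order: J3 → J6 → J5 → J4 → J2 → J1
Completion and lateness:
  J3: C=14, d=20, L=14-20=-6
  J6: C=20, d=34, L=20-34=-14
  J5: C=26, d=44, L=26-44=-18
  J4: C=39, d=53, L=39-53=-14
  J2: C=43, d=59, L=43-59=-16
  J1: C=53, d=60, L=53-60=-7
Lmax = max(-6, -14, -18, -14, -16, -7)
= -6


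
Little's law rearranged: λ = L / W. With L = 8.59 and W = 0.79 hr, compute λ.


Little's law: L = λW → λ = L / W
= 8.59 / 0.79
= 10.87 per hour


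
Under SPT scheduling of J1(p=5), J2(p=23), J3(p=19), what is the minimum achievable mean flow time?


SPT order: J1 → J3 → J2
Completion times:
  J1: C=5
  J3: C=24
  J2: C=47
Sum = 76, n = 3
Mean flow = 76/3
= 25.33


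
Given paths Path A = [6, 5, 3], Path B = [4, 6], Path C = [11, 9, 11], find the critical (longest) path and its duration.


Path A: 6 + 5 + 3 = 14
Path B: 4 + 6 = 10
Path C: 11 + 9 + 11 = 31
Critical path = longest = max(14, 10, 31)
= 31 (Path C)


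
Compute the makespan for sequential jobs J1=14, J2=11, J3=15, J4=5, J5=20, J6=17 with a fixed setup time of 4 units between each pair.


Makespan = Σ processing + (n-1) × setup
= (14 + 11 + 15 + 5 + 20 + 17) + (6-1)×4
= 82 + 20
= 102 time units


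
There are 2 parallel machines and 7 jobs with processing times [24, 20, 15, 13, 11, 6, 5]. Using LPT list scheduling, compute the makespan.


Jobs (LPT sorted): [24, 20, 15, 13, 11, 6, 5]
Machines: 2
  J=24 → Machine 1 (load: 0+24=24)
  J=20 → Machine 2 (load: 0+20=20)
  J=15 → Machine 2 (load: 20+15=35)
  J=13 → Machine 1 (load: 24+13=37)
  J=11 → Machine 2 (load: 35+11=46)
  J=6 → Machine 1 (load: 37+6=43)
  J=5 → Machine 1 (load: 43+5=48)
Machine loads: [48, 46]
Makespan = max = 48 time units


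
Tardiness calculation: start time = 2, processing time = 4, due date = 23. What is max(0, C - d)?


Completion = start + processing = 2 + 4 = 6
Tardiness = max(0, C - d) = max(0, 6 - 23)
= max(0, -17)
= 0


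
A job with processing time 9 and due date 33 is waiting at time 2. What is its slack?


Slack = due - current_time - processing
= 33 - 2 - 9
= 22


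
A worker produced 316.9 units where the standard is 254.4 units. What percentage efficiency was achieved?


Efficiency = (actual / standard) × 100
= (316.9 / 254.4) × 100
= 124.6%


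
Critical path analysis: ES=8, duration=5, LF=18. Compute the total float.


EF = ES + duration = 8 + 5 = 13
LS = LF - duration = 18 - 5 = 13
Total Float = LF - EF = 18 - 13
(or LS - ES = 13 - 8)
= 5


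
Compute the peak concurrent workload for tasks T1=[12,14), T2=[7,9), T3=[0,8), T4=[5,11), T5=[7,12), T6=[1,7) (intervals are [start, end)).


Check each time point for overlaps:
  t=7: 4 tasks active (T2, T3, T4, T5)
Max concurrent = 4


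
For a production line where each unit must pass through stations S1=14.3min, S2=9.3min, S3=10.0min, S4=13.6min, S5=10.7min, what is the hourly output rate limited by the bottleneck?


Bottleneck = longest station time
Station times: [14.3, 9.3, 10.0, 13.6, 10.7]
Max = 14.3 min
Rate = 60 / 14.3
= 4.20 units/hour (bottleneck: 14.3min)


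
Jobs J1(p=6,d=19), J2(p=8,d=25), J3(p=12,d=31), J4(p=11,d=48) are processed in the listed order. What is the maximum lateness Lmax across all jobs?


Lateness per job (L = C - d):
  J1: C=6, d=19, L=-13
  J2: C=14, d=25, L=-11
  J3: C=26, d=31, L=-5
  J4: C=37, d=48, L=-11
Lmax = max(-13, -11, -5, -11)
= -5


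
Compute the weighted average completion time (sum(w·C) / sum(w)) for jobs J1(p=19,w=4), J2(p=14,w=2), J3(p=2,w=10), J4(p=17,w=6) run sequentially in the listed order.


Completion times:
  J1: C=19, w×C=4×19=76
  J2: C=33, w×C=2×33=66
  J3: C=35, w×C=10×35=350
  J4: C=52, w×C=6×52=312
Sum w×C = 804
Sum w = 22
Weighted avg = 804/22
= 36.55


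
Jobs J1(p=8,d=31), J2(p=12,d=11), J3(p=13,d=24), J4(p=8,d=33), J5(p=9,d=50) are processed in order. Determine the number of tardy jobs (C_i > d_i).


Completion vs due date:
  J1: C=8, d=31 → on time
  J2: C=20, d=11 → TARDY
  J3: C=33, d=24 → TARDY
  J4: C=41, d=33 → TARDY
  J5: C=50, d=50 → on time
Tardy jobs: J2, J3, J4
Count = 3


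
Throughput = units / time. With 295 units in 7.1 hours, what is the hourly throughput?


Throughput = units / time
= 295 / 7.1
= 41.5 units/hour


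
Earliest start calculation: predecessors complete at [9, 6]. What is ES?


ES = max of all predecessor completion times
Predecessors: [9, 6]
ES = max(9, 6)
= 9


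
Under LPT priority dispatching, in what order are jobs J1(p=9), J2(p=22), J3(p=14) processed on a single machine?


LPT: sort by longest processing time first
  J2: p=22
  J3: p=14
  J1: p=9
Order: J2 → J3 → J1


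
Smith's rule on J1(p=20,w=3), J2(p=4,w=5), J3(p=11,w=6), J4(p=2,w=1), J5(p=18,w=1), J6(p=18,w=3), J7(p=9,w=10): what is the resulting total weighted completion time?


WSPT order (by p/w): J2 → J7 → J3 → J4 → J6 → J1 → J5
  J2: C=4, w·C=5×4=20
  J7: C=13, w·C=10×13=130
  J3: C=24, w·C=6×24=144
  J4: C=26, w·C=1×26=26
  J6: C=44, w·C=3×44=132
  J1: C=64, w·C=3×64=192
  J5: C=82, w·C=1×82=82
Σ w·C = 726
= 726


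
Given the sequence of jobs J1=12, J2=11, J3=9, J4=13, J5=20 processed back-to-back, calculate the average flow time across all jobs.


Completion times:
  J1: completes at 12
  J2: completes at 23
  J3: completes at 32
  J4: completes at 45
  J5: completes at 65
Sum = 177
Average = 177/5
= 35.40


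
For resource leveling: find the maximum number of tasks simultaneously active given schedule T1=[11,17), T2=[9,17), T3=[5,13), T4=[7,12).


Check each time point for overlaps:
  t=11: 4 tasks active (T1, T2, T3, T4)
Max concurrent = 4


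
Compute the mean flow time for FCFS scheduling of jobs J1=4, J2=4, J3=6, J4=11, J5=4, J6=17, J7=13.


Completion times:
  J1: completes at 4
  J2: completes at 8
  J3: completes at 14
  J4: completes at 25
  J5: completes at 29
  J6: completes at 46
  J7: completes at 59
Sum = 185
Average = 185/7
= 26.43


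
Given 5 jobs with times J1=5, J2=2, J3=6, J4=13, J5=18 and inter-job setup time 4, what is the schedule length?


Makespan = Σ processing + (n-1) × setup
= (5 + 2 + 6 + 13 + 18) + (5-1)×4
= 44 + 16
= 60 time units


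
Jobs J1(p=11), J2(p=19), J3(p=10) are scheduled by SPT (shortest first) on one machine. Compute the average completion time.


SPT order: J3 → J1 → J2
Completion times:
  J3: C=10
  J1: C=21
  J2: C=40
Sum = 71, n = 3
Mean flow = 71/3
= 23.67


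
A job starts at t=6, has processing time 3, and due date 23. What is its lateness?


Completion = 6 + 3 = 9
Lateness = C - d = 9 - 23
= -14


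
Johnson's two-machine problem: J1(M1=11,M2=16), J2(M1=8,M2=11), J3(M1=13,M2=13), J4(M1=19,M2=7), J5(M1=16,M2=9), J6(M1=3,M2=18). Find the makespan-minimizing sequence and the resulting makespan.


Johnson's rule:
Group 1 (M1≤M2, sort by M1): ['J6', 'J2', 'J1', 'J3']
Group 2 (M1>M2, sort desc M2): ['J5', 'J4']
Sequence: J6 → J2 → J1 → J3 → J5 → J4
Makespan calculation:
  J6: M1 done=3, M2 done=21
  J2: M1 done=11, M2 done=32
  J1: M1 done=22, M2 done=48
  J3: M1 done=35, M2 done=61
  J5: M1 done=51, M2 done=70
  J4: M1 done=70, M2 done=77
= Sequence: J6 → J2 → J1 → J3 → J5 → J4, Makespan: 77


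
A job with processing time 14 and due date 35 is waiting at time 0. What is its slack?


Slack = due - current_time - processing
= 35 - 0 - 14
= 21


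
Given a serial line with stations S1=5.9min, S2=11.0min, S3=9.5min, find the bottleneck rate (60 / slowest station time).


Bottleneck = longest station time
Station times: [5.9, 11.0, 9.5]
Max = 11.0 min
Rate = 60 / 11.0
= 5.45 units/hour (bottleneck: 11.0min)


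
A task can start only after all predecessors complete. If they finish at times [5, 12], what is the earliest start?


ES = max of all predecessor completion times
Predecessors: [5, 12]
ES = max(5, 12)
= 12


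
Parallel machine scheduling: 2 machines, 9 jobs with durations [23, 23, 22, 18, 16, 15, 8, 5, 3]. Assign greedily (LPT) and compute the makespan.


Jobs (LPT sorted): [23, 23, 22, 18, 16, 15, 8, 5, 3]
Machines: 2
  J=23 → Machine 1 (load: 0+23=23)
  J=23 → Machine 2 (load: 0+23=23)
  J=22 → Machine 1 (load: 23+22=45)
  J=18 → Machine 2 (load: 23+18=41)
  J=16 → Machine 2 (load: 41+16=57)
  J=15 → Machine 1 (load: 45+15=60)
  J=8 → Machine 2 (load: 57+8=65)
  J=5 → Machine 1 (load: 60+5=65)
  J=3 → Machine 1 (load: 65+3=68)
Machine loads: [68, 65]
Makespan = max = 68 time units


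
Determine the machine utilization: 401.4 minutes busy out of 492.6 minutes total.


Utilization = busy / total × 100
= 401.4 / 492.6 × 100
= 81.5%


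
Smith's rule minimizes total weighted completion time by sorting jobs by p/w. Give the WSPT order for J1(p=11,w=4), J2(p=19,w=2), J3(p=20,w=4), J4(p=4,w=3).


WSPT (Smith's rule): sort by p/w ascending
  J4: p/w = 4/3 = 1.333
  J1: p/w = 11/4 = 2.750
  J3: p/w = 20/4 = 5.000
  J2: p/w = 19/2 = 9.500
Order: J4 → J1 → J3 → J2


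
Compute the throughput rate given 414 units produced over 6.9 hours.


Throughput = units / time
= 414 / 6.9
= 60.0 units/hour


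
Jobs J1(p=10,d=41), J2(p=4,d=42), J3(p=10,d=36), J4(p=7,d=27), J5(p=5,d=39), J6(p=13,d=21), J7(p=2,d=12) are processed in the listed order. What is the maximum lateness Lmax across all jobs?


Lateness per job (L = C - d):
  J1: C=10, d=41, L=-31
  J2: C=14, d=42, L=-28
  J3: C=24, d=36, L=-12
  J4: C=31, d=27, L=4
  J5: C=36, d=39, L=-3
  J6: C=49, d=21, L=28
  J7: C=51, d=12, L=39
Lmax = max(-31, -28, -12, 4, -3, 28, 39)
= 39


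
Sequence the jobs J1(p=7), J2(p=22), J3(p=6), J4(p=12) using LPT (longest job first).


LPT: sort by longest processing time first
  J2: p=22
  J4: p=12
  J1: p=7
  J3: p=6
Order: J2 → J4 → J1 → J3


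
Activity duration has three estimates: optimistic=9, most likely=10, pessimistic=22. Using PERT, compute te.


te = (o + 4m + p) / 6
= (9 + 4×10 + 22) / 6
= (9 + 40 + 22) / 6
= 71 / 6
= 11.83


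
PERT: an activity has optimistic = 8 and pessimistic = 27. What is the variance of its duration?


σ² = ((p - o) / 6)² = (p - o)² / 36
= (27 - 8)² / 36
= 19² / 36
= 361 / 36
= 10.0278


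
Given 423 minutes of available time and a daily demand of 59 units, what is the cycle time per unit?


Cycle time = available time / demand
= 423 / 59
= 7.17 min/unit


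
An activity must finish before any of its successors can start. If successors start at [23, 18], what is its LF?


LF = min of all successor start times
Successors start at: [23, 18]
LF = min(23, 18)
= 18


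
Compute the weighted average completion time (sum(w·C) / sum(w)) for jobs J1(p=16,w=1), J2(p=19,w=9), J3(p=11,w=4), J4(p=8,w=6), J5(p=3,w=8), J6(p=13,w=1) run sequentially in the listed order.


Completion times:
  J1: C=16, w×C=1×16=16
  J2: C=35, w×C=9×35=315
  J3: C=46, w×C=4×46=184
  J4: C=54, w×C=6×54=324
  J5: C=57, w×C=8×57=456
  J6: C=70, w×C=1×70=70
Sum w×C = 1365
Sum w = 29
Weighted avg = 1365/29
= 47.07


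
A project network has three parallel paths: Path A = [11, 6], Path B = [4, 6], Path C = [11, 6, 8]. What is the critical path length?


Path A: 11 + 6 = 17
Path B: 4 + 6 = 10
Path C: 11 + 6 + 8 = 25
Critical path = longest = max(17, 10, 25)
= 25 (Path C)


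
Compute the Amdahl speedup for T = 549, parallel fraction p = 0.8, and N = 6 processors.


Amdahl's law: T_p = T × ((1-p) + p/N)
= 549 × ((1-0.8) + 0.8/6)
= 549 × (0.20 + 0.1333)
= 549 × 0.3333
= 183.00
Speedup = 549/183.00
= 3.00×


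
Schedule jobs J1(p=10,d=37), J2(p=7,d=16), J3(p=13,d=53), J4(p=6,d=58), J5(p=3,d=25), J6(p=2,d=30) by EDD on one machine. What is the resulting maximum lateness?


EDD order: J2 → J5 → J6 → J1 → J3 → J4
Completion and lateness:
  J2: C=7, d=16, L=7-16=-9
  J5: C=10, d=25, L=10-25=-15
  J6: C=12, d=30, L=12-30=-18
  J1: C=22, d=37, L=22-37=-15
  J3: C=35, d=53, L=35-53=-18
  J4: C=41, d=58, L=41-58=-17
Lmax = max(-9, -15, -18, -15, -18, -17)
= -9


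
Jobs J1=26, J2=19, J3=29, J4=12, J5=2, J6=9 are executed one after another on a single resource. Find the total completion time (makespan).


Sequential makespan: sum all processing times
= 26 + 19 + 29 + 12 + 2 + 9
= 97 time units


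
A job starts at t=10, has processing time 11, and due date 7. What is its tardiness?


Completion = start + processing = 10 + 11 = 21
Tardiness = max(0, C - d) = max(0, 21 - 7)
= max(0, 14)
= 14


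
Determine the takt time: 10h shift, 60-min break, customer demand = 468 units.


Available = 10×60 - 60 = 540 min
Takt time = 540 / 468
= 1.15 min/unit


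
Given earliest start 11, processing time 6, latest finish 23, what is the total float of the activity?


EF = ES + duration = 11 + 6 = 17
LS = LF - duration = 23 - 6 = 17
Total Float = LF - EF = 23 - 17
(or LS - ES = 17 - 11)
= 6


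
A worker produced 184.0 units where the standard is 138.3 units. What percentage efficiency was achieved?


Efficiency = (actual / standard) × 100
= (184.0 / 138.3) × 100
= 133.0%


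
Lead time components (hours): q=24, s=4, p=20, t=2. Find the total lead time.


Lead time = queue + setup + processing + transit
= 24 + 4 + 20 + 2
= 50 hours


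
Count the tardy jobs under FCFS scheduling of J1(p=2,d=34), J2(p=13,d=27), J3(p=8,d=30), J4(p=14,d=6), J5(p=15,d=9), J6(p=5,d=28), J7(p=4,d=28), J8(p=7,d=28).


Completion vs due date:
  J1: C=2, d=34 → on time
  J2: C=15, d=27 → on time
  J3: C=23, d=30 → on time
  J4: C=37, d=6 → TARDY
  J5: C=52, d=9 → TARDY
  J6: C=57, d=28 → TARDY
  J7: C=61, d=28 → TARDY
  J8: C=68, d=28 → TARDY
Tardy jobs: J4, J5, J6, J7, J8
Count = 5


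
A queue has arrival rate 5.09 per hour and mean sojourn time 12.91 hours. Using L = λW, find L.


Little's law: L = λ × W
= 5.09 × 12.91
= 65.71


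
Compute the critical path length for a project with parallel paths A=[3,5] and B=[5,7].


Path A: 3 + 5 = 8
Path B: 5 + 7 = 12
Critical path = longest = max(8, 12)
= 12 (Path B)


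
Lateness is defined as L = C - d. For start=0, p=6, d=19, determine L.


Completion = 0 + 6 = 6
Lateness = C - d = 6 - 19
= -13


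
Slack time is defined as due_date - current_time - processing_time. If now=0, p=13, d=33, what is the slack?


Slack = due - current_time - processing
= 33 - 0 - 13
= 20


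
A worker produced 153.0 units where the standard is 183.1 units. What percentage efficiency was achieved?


Efficiency = (actual / standard) × 100
= (153.0 / 183.1) × 100
= 83.6%


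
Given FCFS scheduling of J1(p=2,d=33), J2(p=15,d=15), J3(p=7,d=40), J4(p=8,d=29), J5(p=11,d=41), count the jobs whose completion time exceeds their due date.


Completion vs due date:
  J1: C=2, d=33 → on time
  J2: C=17, d=15 → TARDY
  J3: C=24, d=40 → on time
  J4: C=32, d=29 → TARDY
  J5: C=43, d=41 → TARDY
Tardy jobs: J2, J4, J5
Count = 3


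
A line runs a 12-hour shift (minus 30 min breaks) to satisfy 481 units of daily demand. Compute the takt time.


Available = 12×60 - 30 = 690 min
Takt time = 690 / 481
= 1.43 min/unit


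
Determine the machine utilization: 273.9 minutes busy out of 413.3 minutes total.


Utilization = busy / total × 100
= 273.9 / 413.3 × 100
= 66.3%


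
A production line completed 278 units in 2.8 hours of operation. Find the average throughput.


Throughput = units / time
= 278 / 2.8
= 99.3 units/hour


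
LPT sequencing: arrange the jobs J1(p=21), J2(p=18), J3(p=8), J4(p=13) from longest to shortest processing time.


LPT: sort by longest processing time first
  J1: p=21
  J2: p=18
  J4: p=13
  J3: p=8
Order: J1 → J2 → J4 → J3


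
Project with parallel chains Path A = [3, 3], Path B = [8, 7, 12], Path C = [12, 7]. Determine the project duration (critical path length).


Path A: 3 + 3 = 6
Path B: 8 + 7 + 12 = 27
Path C: 12 + 7 = 19
Critical path = longest = max(6, 27, 19)
= 27 (Path B)


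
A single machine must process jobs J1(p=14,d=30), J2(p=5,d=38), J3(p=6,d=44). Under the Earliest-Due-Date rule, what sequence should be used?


EDD: sort by earliest due date
  J1: d=30, p=14
  J2: d=38, p=5
  J3: d=44, p=6
Order: J1 → J2 → J3


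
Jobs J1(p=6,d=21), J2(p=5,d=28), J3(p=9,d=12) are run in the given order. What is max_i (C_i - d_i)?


Lateness per job (L = C - d):
  J1: C=6, d=21, L=-15
  J2: C=11, d=28, L=-17
  J3: C=20, d=12, L=8
Lmax = max(-15, -17, 8)
= 8


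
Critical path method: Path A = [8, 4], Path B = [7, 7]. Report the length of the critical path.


Path A: 8 + 4 = 12
Path B: 7 + 7 = 14
Critical path = longest = max(12, 14)
= 14 (Path B)


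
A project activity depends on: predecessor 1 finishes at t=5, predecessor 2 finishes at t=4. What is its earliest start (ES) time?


ES = max of all predecessor completion times
Predecessors: [5, 4]
ES = max(5, 4)
= 5


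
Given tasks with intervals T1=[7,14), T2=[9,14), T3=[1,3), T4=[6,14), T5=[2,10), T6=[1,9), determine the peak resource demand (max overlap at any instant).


Check each time point for overlaps:
  t=7: 4 tasks active (T1, T4, T5, T6)
Max concurrent = 4


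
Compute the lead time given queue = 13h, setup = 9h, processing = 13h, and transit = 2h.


Lead time = queue + setup + processing + transit
= 13 + 9 + 13 + 2
= 37 hours


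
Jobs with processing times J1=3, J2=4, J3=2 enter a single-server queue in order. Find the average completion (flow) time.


Completion times:
  J1: completes at 3
  J2: completes at 7
  J3: completes at 9
Sum = 19
Average = 19/3
= 6.33
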